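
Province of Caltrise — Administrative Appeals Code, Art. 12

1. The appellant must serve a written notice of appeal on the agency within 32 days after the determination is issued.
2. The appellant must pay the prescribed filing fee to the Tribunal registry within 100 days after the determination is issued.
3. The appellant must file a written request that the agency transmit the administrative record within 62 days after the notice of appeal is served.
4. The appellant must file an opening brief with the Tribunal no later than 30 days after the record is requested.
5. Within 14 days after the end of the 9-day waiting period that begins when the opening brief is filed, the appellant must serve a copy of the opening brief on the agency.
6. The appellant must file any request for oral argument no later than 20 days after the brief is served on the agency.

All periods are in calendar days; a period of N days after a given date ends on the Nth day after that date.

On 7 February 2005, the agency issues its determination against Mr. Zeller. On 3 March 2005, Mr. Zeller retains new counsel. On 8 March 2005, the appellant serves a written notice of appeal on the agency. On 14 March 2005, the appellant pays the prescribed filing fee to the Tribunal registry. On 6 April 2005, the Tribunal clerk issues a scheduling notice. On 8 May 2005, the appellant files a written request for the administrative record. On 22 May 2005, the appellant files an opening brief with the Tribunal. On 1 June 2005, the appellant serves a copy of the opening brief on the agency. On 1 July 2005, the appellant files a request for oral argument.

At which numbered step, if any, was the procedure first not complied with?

Step 1 — counting 32 days from 7 February 2005 (when the determination is issued) gives a deadline of 11 March 2005; completed 8 March 2005, before the deadline.
Step 2 — counting 100 days from 7 February 2005 (when the determination is issued) gives a deadline of 18 May 2005; 14 March 2005 is within that limit.
Step 3 — counting 62 days from 8 March 2005 (when the notice of appeal is served) gives a deadline of 9 May 2005; done 8 May 2005 — timely.
Step 4 — counting 30 days from 8 May 2005 (when the record is requested) gives a deadline of 7 June 2005; done 22 May 2005 — timely.
Step 5 — counting 14 days from 31 May 2005 (end of the 9-day waiting period, which began when the opening brief is filed on 22 May 2005) gives a deadline of 14 June 2005; 1 June 2005 is within that limit.
Step 6 — counting 20 days from 1 June 2005 (when the brief is served on the agency) gives a deadline of 21 June 2005; not done until 1 July 2005, 10 days after the deadline.
That is the first point of non-compliance.

Step 6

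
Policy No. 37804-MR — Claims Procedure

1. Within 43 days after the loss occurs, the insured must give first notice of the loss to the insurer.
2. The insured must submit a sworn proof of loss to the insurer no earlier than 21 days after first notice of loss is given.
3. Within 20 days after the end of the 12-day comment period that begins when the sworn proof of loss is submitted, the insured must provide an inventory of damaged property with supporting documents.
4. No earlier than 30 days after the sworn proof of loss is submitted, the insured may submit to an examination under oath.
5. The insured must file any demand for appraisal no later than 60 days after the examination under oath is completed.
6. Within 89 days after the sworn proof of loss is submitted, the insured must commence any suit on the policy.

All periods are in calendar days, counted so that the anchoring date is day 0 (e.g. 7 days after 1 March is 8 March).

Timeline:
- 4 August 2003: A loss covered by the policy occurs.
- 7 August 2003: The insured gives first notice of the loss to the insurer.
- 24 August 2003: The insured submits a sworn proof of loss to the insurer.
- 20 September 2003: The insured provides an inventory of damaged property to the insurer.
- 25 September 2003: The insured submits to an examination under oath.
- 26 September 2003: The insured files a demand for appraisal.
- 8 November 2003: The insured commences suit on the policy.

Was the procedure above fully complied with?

No

Step 1 — counting 43 days from 4 August 2003 (when the loss occurs) gives a deadline of 16 September 2003; 7 August 2003 is within that limit.
Step 2 — must wait 21 days from 7 August 2003 (when first notice of loss is given), so not before 28 August 2003; 24 August 2003 is 4 days before the earliest permitted date.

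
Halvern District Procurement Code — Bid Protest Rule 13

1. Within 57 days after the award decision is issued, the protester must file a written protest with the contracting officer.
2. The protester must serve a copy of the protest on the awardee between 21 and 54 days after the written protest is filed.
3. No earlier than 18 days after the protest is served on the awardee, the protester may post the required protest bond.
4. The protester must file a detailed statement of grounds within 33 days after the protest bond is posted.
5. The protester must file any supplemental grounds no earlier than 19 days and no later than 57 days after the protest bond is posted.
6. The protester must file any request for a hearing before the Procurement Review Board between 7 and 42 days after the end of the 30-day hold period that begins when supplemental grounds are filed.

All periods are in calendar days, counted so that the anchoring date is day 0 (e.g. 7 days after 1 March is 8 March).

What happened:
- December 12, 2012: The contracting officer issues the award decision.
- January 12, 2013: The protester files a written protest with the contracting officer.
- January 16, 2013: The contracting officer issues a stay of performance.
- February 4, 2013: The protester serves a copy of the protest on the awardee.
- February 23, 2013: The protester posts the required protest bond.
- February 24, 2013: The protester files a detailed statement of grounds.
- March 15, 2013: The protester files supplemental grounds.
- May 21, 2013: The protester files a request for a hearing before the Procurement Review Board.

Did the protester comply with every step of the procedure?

Yes

Step 1: 57 days after December 12, 2012 (when the award decision is issued) is February 7, 2013; January 12, 2013 is within that limit.
Step 2: the window is 21–54 days after January 12, 2013 (when the written protest is filed), so February 2, 2013 through March 7, 2013; done February 4, 2013, which is between those dates.
Step 3: the earliest permitted date is 18 days after February 4, 2013 (when the protest is served on the awardee), i.e. February 22, 2013; done February 23, 2013, after the minimum wait.
Step 4: 33 days after February 23, 2013 (when the protest bond is posted) is March 28, 2013; February 24, 2013 is within that limit.
Step 5: the window is 19–57 days after February 23, 2013 (when the protest bond is posted), so March 14, 2013 through April 21, 2013; March 15, 2013 falls inside that range.
Step 6: the window is 7–42 days after April 14, 2013 (end of the 30-day hold period, which began when supplemental grounds are filed on March 15, 2013), so April 21, 2013 through May 26, 2013; done May 21, 2013, which is between those dates.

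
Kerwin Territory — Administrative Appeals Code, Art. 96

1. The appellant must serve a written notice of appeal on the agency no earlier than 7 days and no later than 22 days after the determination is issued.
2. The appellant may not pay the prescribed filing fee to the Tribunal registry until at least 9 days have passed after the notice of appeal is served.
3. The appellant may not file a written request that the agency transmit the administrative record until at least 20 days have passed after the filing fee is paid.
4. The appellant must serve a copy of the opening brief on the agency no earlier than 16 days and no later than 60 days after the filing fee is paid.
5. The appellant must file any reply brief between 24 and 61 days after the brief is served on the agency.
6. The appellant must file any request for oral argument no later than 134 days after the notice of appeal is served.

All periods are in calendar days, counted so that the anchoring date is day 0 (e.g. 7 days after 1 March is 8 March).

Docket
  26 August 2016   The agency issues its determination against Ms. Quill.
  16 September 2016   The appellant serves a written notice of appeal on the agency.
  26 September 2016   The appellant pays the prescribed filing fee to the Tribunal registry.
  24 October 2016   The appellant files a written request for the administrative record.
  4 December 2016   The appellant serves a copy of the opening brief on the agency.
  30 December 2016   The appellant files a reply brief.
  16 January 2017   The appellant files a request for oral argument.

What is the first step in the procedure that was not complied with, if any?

Step 4

(1) the permitted window runs from 26 August 2016 + 7 = 2 September 2016 to 26 August 2016 + 22 = 17 September 2016; 16 September 2016 falls inside that range.
(2) permitted from 16 September 2016 + 9 days = 25 September 2016 onward; 26 September 2016 is on or after that date.
(3) permitted from 26 September 2016 + 20 days = 16 October 2016 onward; done 24 October 2016, after the minimum wait.
(4) the permitted window runs from 26 September 2016 + 16 = 12 October 2016 to 26 September 2016 + 60 = 25 November 2016; done 4 December 2016 — 9 days after the window closed.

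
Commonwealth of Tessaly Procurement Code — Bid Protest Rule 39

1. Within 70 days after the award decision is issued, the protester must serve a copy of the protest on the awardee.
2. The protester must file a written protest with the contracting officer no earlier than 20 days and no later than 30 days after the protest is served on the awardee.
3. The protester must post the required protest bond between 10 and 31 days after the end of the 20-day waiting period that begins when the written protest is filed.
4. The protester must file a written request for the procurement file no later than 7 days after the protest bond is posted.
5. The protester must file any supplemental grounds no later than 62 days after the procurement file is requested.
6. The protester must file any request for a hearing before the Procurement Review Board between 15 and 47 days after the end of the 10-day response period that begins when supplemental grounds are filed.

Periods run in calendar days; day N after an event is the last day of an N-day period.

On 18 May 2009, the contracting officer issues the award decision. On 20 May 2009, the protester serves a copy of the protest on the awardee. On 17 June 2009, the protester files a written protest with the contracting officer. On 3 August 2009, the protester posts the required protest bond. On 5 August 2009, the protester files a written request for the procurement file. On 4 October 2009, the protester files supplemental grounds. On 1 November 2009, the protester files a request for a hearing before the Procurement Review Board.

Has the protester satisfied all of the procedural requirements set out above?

Yes

(1) due by 18 May 2009 + 70 days = 27 July 2009; completed 20 May 2009, before the deadline.
(2) the permitted window runs from 20 May 2009 + 20 = 9 June 2009 to 20 May 2009 + 30 = 19 June 2009; done 17 June 2009, which is between those dates.
(3) the permitted window runs from 7 July 2009 + 10 = 17 July 2009 to 7 July 2009 + 31 = 7 August 2009; done 3 August 2009, which is between those dates.
(4) due by 3 August 2009 + 7 days = 10 August 2009; completed 5 August 2009, before the deadline.
(5) due by 5 August 2009 + 62 days = 6 October 2009; done 4 October 2009 — timely.
(6) the permitted window runs from 14 October 2009 + 15 = 29 October 2009 to 14 October 2009 + 47 = 30 November 2009; 1 November 2009 falls inside that range.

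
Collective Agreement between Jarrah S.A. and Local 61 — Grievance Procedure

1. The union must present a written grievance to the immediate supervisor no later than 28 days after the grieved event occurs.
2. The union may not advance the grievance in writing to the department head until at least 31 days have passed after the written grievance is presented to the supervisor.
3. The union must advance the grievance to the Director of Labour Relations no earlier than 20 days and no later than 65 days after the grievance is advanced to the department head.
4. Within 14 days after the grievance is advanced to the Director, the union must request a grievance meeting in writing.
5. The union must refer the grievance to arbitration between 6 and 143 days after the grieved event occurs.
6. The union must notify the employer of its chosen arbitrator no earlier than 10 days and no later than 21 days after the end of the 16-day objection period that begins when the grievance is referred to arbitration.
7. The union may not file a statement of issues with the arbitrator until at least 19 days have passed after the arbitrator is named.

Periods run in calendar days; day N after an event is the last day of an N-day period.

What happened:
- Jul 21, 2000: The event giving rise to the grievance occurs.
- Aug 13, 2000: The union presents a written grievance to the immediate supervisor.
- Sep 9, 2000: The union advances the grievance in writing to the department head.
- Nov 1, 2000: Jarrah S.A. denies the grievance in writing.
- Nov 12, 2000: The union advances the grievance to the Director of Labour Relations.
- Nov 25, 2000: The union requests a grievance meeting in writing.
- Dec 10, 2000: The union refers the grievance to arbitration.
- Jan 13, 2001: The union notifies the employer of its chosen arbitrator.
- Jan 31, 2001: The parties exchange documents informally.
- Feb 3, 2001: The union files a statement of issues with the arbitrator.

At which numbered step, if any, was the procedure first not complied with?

Step 2

(1) due by Jul 21, 2000 + 28 days = Aug 18, 2000; Aug 13, 2000 is within that limit.
(2) permitted from Aug 13, 2000 + 31 days = Sep 13, 2000 onward; Sep 9, 2000 is 4 days before the earliest permitted date.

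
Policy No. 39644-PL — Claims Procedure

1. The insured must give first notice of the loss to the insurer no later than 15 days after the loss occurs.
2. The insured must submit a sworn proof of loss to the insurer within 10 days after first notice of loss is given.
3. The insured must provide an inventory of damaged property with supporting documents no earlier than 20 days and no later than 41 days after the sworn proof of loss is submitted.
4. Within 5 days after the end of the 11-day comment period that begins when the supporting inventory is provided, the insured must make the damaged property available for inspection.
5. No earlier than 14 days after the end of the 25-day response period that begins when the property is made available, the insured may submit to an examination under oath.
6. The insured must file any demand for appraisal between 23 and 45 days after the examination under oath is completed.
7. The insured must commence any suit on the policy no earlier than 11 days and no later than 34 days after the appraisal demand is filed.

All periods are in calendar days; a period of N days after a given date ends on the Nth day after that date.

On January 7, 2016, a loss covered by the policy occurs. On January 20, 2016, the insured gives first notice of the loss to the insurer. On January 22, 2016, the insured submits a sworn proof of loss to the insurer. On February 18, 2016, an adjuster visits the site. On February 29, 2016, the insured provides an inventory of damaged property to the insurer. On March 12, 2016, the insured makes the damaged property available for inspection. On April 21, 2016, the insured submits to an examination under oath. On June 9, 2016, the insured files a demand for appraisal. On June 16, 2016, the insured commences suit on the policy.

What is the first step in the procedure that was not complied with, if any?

(1) due by January 7, 2016 + 15 days = January 22, 2016; January 20, 2016 is within that limit.
(2) due by January 20, 2016 + 10 days = January 30, 2016; completed January 22, 2016, before the deadline.
(3) the permitted window runs from January 22, 2016 + 20 = February 11, 2016 to January 22, 2016 + 41 = March 3, 2016; done February 29, 2016, which is between those dates.
(4) due by March 11, 2016 + 5 days = March 16, 2016; March 12, 2016 is within that limit.
(5) permitted from April 6, 2016 + 14 days = April 20, 2016 onward; April 21, 2016 is on or after that date.
(6) the permitted window runs from April 21, 2016 + 23 = May 14, 2016 to April 21, 2016 + 45 = June 5, 2016; done June 9, 2016 — 4 days after the window closed.
Later steps need not be reached.

Step 6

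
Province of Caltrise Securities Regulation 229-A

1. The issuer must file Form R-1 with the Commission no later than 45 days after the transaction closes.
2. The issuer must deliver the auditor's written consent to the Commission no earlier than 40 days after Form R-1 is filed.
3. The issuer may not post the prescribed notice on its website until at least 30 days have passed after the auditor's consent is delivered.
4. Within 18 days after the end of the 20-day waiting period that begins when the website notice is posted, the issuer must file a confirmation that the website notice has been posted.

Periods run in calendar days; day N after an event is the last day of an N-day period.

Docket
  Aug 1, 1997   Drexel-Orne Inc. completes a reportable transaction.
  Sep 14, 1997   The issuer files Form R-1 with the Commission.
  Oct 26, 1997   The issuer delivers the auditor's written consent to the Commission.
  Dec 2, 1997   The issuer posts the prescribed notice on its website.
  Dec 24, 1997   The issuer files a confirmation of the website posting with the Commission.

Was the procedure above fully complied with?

(1) due by Aug 1, 1997 + 45 days = Sep 15, 1997; Sep 14, 1997 is within that limit.
(2) permitted from Sep 14, 1997 + 40 days = Oct 24, 1997 onward; done Oct 26, 1997, after the minimum wait.
(3) permitted from Oct 26, 1997 + 30 days = Nov 25, 1997 onward; done Dec 2, 1997 — permitted.
(4) due by Dec 22, 1997 + 18 days = Jan 9, 1998; Dec 24, 1997 is within that limit.

Yes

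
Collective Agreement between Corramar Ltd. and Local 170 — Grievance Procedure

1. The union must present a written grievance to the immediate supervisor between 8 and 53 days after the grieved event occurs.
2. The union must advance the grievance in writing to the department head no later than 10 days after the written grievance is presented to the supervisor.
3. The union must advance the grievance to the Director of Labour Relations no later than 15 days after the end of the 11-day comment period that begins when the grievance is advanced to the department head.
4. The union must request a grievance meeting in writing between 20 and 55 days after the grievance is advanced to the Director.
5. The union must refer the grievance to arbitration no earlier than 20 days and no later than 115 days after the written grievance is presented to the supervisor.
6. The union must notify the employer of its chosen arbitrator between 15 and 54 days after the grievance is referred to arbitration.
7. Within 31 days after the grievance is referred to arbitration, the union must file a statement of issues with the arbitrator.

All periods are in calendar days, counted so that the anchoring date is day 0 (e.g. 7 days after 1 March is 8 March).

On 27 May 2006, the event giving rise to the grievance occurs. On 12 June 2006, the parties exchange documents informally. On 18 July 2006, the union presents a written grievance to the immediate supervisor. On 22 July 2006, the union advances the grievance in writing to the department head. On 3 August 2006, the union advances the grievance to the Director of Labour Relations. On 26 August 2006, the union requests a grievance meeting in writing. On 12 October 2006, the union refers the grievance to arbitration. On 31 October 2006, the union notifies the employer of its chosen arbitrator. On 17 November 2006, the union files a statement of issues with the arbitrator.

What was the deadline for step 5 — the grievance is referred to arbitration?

10 November 2006

Step 5 runs from 18 July 2006, when the written grievance is presented to the supervisor. The window is 20–115 days after 18 July 2006; it closes on 10 November 2006.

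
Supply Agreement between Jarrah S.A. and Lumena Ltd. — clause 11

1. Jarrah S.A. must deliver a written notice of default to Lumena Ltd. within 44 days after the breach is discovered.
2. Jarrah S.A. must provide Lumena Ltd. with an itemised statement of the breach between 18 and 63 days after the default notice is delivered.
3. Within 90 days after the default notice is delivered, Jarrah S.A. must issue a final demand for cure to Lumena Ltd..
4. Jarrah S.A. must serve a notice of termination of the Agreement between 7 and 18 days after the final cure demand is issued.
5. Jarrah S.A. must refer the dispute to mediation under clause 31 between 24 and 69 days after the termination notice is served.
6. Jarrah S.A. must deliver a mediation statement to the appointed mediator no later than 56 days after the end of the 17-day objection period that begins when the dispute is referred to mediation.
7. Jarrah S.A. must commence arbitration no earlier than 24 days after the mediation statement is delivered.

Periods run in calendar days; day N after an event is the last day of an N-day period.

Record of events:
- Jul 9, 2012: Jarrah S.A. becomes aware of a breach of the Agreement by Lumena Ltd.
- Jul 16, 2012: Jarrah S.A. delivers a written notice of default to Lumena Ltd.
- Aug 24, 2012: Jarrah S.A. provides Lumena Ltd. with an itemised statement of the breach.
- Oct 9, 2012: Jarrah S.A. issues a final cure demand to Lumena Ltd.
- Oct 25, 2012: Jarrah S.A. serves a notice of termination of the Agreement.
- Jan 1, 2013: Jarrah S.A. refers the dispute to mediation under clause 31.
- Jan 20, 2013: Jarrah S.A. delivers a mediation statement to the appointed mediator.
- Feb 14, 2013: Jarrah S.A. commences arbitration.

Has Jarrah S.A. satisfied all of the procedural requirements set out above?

Step 1 — counting 44 days from Jul 9, 2012 (when the breach is discovered) gives a deadline of Aug 22, 2012; Jul 16, 2012 is within that limit.
Step 2 — 18 and 63 days from Jul 16, 2012 (when the default notice is delivered) are Aug 3, 2012 and Sep 17, 2012 respectively; done Aug 24, 2012 — within the window.
Step 3 — counting 90 days from Jul 16, 2012 (when the default notice is delivered) gives a deadline of Oct 14, 2012; done Oct 9, 2012 — timely.
Step 4 — 7 and 18 days from Oct 9, 2012 (when the final cure demand is issued) are Oct 16, 2012 and Oct 27, 2012 respectively; done Oct 25, 2012 — within the window.
Step 5 — 24 and 69 days from Oct 25, 2012 (when the termination notice is served) are Nov 18, 2012 and Jan 2, 2013 respectively; done Jan 1, 2013 — within the window.
Step 6 — counting 56 days from Jan 18, 2013 (end of the 17-day objection period, which began when the dispute is referred to mediation on Jan 1, 2013) gives a deadline of Mar 15, 2013; completed Jan 20, 2013, before the deadline.
Step 7 — must wait 24 days from Jan 20, 2013 (when the mediation statement is delivered), so not before Feb 13, 2013; Feb 14, 2013 is on or after that date.

Yes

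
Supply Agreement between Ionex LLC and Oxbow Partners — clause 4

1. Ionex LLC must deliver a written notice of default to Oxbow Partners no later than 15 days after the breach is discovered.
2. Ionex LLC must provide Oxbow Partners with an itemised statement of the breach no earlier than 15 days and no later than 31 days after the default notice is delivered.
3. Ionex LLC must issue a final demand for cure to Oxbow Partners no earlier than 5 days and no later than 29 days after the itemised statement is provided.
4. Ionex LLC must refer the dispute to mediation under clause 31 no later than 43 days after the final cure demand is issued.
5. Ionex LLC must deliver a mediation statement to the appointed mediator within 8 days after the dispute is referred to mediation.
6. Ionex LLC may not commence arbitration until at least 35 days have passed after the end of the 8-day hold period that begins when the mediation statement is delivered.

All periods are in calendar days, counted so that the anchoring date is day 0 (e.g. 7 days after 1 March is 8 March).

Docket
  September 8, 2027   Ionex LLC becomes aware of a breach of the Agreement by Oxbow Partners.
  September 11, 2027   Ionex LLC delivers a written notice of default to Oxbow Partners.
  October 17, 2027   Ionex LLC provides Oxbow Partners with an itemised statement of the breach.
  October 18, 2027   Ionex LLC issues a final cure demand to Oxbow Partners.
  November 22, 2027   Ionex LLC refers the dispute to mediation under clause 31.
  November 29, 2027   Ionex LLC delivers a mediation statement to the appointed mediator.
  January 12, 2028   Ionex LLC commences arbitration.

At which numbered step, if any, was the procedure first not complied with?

(1) due by September 8, 2027 + 15 days = September 23, 2027; September 11, 2027 is within that limit.
(2) the permitted window runs from September 11, 2027 + 15 = September 26, 2027 to September 11, 2027 + 31 = October 12, 2027; October 17, 2027 is 5 days past the end of the window.

Step 2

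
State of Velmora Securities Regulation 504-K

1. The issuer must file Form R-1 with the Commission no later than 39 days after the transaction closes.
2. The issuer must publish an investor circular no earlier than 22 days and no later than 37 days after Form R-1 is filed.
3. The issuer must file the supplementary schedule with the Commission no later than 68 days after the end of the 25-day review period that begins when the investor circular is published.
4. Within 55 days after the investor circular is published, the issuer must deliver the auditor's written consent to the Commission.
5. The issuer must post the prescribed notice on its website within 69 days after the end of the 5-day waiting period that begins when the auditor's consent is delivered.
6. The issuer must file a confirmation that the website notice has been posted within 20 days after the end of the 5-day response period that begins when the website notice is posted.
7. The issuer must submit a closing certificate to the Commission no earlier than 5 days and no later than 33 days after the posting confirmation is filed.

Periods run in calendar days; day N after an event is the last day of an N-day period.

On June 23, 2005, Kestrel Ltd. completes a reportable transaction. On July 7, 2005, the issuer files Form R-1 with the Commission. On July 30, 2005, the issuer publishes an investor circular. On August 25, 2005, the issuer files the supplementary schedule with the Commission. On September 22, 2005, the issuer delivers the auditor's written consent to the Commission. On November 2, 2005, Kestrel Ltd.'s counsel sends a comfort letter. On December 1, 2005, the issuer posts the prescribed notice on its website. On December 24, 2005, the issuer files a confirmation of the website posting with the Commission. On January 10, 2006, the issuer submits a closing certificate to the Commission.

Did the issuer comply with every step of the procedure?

(1) due by June 23, 2005 + 39 days = August 1, 2005; July 7, 2005 is within that limit.
(2) the permitted window runs from July 7, 2005 + 22 = July 29, 2005 to July 7, 2005 + 37 = August 13, 2005; July 30, 2005 falls inside that range.
(3) due by August 24, 2005 + 68 days = October 31, 2005; done August 25, 2005 — timely.
(4) due by July 30, 2005 + 55 days = September 23, 2005; done September 22, 2005 — timely.
(5) due by September 27, 2005 + 69 days = December 5, 2005; done December 1, 2005 — timely.
(6) due by December 6, 2005 + 20 days = December 26, 2005; completed December 24, 2005, before the deadline.
(7) the permitted window runs from December 24, 2005 + 5 = December 29, 2005 to December 24, 2005 + 33 = January 26, 2006; January 10, 2006 falls inside that range.

Yes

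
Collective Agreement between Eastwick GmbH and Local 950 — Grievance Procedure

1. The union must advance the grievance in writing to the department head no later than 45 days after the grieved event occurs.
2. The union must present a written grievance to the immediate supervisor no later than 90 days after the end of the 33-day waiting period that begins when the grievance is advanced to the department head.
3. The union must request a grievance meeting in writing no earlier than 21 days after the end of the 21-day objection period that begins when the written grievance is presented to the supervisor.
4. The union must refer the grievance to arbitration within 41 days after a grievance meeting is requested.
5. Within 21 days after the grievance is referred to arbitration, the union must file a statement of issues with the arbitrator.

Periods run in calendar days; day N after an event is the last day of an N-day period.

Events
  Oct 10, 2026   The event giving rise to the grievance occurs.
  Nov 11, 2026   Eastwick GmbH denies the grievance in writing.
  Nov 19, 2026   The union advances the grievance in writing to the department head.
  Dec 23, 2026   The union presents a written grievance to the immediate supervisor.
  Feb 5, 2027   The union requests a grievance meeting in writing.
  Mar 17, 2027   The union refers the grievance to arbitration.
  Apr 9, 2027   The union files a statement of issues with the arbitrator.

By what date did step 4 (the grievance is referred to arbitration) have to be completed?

Step 4 runs from Feb 5, 2027, when a grievance meeting is requested. 41 days after Feb 5, 2027 is Mar 18, 2027.

Mar 18, 2027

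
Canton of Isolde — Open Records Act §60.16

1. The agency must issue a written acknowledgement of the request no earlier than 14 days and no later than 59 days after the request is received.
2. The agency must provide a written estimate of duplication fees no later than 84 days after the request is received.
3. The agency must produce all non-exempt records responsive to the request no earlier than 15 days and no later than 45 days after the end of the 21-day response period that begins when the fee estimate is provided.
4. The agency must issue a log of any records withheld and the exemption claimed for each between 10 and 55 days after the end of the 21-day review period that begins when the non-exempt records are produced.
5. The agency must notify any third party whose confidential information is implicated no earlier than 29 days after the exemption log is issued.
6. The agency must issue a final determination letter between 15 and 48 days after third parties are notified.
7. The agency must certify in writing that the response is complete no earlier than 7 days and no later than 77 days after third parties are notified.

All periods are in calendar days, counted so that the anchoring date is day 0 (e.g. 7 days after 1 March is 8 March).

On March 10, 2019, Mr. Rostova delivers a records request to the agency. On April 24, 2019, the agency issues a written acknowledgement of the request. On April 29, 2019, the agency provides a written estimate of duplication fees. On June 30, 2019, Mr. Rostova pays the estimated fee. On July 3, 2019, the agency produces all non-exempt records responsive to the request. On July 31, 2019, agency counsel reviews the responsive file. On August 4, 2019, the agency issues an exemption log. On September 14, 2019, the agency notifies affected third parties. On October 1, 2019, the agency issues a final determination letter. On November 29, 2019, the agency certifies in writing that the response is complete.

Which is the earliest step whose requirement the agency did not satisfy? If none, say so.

(1) the permitted window runs from March 10, 2019 + 14 = March 24, 2019 to March 10, 2019 + 59 = May 8, 2019; April 24, 2019 falls inside that range.
(2) due by March 10, 2019 + 84 days = June 2, 2019; done April 29, 2019 — timely.
(3) the permitted window runs from May 20, 2019 + 15 = June 4, 2019 to May 20, 2019 + 45 = July 4, 2019; July 3, 2019 falls inside that range.
(4) the permitted window runs from July 24, 2019 + 10 = August 3, 2019 to July 24, 2019 + 55 = September 17, 2019; August 4, 2019 falls inside that range.
(5) permitted from August 4, 2019 + 29 days = September 2, 2019 onward; done September 14, 2019 — permitted.
(6) the permitted window runs from September 14, 2019 + 15 = September 29, 2019 to September 14, 2019 + 48 = November 1, 2019; October 1, 2019 falls inside that range.
(7) the permitted window runs from September 14, 2019 + 7 = September 21, 2019 to September 14, 2019 + 77 = November 30, 2019; done November 29, 2019 — within the window.

None — every step was satisfied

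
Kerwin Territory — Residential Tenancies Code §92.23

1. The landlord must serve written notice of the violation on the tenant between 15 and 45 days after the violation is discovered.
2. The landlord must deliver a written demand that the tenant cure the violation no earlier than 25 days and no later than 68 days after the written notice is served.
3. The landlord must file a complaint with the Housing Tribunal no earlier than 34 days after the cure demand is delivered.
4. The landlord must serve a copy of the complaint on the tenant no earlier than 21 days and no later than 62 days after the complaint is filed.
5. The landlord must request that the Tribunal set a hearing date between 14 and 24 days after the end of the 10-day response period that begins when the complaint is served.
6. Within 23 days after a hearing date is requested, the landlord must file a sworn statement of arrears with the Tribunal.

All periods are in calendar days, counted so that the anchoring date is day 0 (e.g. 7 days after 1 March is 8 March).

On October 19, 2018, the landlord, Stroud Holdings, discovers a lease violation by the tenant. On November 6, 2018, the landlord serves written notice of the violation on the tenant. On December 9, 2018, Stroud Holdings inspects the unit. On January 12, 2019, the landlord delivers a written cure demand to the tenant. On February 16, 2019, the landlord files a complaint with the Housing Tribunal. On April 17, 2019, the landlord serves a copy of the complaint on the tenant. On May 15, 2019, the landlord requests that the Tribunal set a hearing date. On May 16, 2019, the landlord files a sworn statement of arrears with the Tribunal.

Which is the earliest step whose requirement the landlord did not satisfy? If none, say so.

(1) the permitted window runs from October 19, 2018 + 15 = November 3, 2018 to October 19, 2018 + 45 = December 3, 2018; done November 6, 2018 — within the window.
(2) the permitted window runs from November 6, 2018 + 25 = December 1, 2018 to November 6, 2018 + 68 = January 13, 2019; January 12, 2019 falls inside that range.
(3) permitted from January 12, 2019 + 34 days = February 15, 2019 onward; February 16, 2019 is on or after that date.
(4) the permitted window runs from February 16, 2019 + 21 = March 9, 2019 to February 16, 2019 + 62 = April 19, 2019; April 17, 2019 falls inside that range.
(5) the permitted window runs from April 27, 2019 + 14 = May 11, 2019 to April 27, 2019 + 24 = May 21, 2019; done May 15, 2019 — within the window.
(6) due by May 15, 2019 + 23 days = June 7, 2019; May 16, 2019 is within that limit.

None — every step was satisfied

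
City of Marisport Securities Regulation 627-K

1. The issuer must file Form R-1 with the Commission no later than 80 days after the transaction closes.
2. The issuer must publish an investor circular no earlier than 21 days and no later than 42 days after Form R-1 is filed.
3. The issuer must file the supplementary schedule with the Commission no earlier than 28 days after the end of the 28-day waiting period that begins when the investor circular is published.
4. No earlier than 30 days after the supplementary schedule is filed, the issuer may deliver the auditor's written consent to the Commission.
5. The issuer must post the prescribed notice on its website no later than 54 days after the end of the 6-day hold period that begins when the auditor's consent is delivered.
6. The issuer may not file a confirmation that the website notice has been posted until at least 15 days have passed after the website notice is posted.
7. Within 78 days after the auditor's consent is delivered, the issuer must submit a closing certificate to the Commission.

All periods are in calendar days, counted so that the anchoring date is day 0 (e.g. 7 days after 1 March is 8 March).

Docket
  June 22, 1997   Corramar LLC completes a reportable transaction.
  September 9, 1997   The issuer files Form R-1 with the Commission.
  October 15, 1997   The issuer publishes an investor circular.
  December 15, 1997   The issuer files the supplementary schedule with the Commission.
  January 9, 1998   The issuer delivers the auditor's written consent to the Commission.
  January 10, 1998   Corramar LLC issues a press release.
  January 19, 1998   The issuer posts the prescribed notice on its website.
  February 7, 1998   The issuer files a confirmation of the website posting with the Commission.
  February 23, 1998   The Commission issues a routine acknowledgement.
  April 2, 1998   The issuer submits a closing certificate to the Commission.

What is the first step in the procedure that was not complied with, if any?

Step 4

(1) due by June 22, 1997 + 80 days = September 10, 1997; completed September 9, 1997, before the deadline.
(2) the permitted window runs from September 9, 1997 + 21 = September 30, 1997 to September 9, 1997 + 42 = October 21, 1997; done October 15, 1997, which is between those dates.
(3) permitted from November 12, 1997 + 28 days = December 10, 1997 onward; done December 15, 1997, after the minimum wait.
(4) permitted from December 15, 1997 + 30 days = January 14, 1998 onward; January 9, 1998 is 5 days before the earliest permitted date.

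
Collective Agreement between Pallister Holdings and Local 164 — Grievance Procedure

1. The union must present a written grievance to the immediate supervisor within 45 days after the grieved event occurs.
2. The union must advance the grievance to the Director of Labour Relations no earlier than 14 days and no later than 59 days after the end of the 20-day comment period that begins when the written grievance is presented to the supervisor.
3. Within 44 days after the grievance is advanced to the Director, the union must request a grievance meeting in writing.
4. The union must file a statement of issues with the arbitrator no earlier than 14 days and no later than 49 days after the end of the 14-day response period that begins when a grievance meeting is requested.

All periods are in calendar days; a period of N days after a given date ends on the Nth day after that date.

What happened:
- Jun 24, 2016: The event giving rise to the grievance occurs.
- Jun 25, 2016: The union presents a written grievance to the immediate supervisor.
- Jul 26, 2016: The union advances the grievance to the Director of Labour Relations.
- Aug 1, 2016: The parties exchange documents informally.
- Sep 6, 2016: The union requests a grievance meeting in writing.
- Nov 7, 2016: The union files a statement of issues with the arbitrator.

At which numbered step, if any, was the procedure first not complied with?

Step 2

(1) due by Jun 24, 2016 + 45 days = Aug 8, 2016; completed Jun 25, 2016, before the deadline.
(2) the permitted window runs from Jul 15, 2016 + 14 = Jul 29, 2016 to Jul 15, 2016 + 59 = Sep 12, 2016; Jul 26, 2016 is 3 days too early.
No need to go further; step 2 was not satisfied.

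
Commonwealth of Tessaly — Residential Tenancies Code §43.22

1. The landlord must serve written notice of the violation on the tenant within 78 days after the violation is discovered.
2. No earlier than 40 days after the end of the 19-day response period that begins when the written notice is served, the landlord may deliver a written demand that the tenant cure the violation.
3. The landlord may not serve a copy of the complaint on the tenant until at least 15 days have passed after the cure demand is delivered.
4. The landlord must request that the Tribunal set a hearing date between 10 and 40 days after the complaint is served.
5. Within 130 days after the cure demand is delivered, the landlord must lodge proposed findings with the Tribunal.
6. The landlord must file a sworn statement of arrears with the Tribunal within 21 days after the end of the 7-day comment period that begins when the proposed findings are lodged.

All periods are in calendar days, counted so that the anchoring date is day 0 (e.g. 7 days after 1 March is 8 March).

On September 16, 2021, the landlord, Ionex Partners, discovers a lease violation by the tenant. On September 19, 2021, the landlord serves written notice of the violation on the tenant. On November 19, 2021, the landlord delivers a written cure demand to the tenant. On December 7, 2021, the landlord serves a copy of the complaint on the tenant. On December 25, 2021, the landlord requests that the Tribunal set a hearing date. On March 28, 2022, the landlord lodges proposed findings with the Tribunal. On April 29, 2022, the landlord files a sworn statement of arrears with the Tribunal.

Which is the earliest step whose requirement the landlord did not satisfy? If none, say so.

Step 1 — counting 78 days from September 16, 2021 (when the violation is discovered) gives a deadline of December 3, 2021; completed September 19, 2021, before the deadline.
Step 2 — must wait 40 days from October 8, 2021 (end of the 19-day response period, which began when the written notice is served on September 19, 2021), so not before November 17, 2021; done November 19, 2021 — permitted.
Step 3 — must wait 15 days from November 19, 2021 (when the cure demand is delivered), so not before December 4, 2021; done December 7, 2021, after the minimum wait.
Step 4 — 10 and 40 days from December 7, 2021 (when the complaint is served) are December 17, 2021 and January 16, 2022 respectively; December 25, 2021 falls inside that range.
Step 5 — counting 130 days from November 19, 2021 (when the cure demand is delivered) gives a deadline of March 29, 2022; completed March 28, 2022, before the deadline.
Step 6 — counting 21 days from April 4, 2022 (end of the 7-day comment period, which began when the proposed findings are lodged on March 28, 2022) gives a deadline of April 25, 2022; April 29, 2022 misses that deadline by 4 days.
The procedure was therefore not followed at step 6.

Step 6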